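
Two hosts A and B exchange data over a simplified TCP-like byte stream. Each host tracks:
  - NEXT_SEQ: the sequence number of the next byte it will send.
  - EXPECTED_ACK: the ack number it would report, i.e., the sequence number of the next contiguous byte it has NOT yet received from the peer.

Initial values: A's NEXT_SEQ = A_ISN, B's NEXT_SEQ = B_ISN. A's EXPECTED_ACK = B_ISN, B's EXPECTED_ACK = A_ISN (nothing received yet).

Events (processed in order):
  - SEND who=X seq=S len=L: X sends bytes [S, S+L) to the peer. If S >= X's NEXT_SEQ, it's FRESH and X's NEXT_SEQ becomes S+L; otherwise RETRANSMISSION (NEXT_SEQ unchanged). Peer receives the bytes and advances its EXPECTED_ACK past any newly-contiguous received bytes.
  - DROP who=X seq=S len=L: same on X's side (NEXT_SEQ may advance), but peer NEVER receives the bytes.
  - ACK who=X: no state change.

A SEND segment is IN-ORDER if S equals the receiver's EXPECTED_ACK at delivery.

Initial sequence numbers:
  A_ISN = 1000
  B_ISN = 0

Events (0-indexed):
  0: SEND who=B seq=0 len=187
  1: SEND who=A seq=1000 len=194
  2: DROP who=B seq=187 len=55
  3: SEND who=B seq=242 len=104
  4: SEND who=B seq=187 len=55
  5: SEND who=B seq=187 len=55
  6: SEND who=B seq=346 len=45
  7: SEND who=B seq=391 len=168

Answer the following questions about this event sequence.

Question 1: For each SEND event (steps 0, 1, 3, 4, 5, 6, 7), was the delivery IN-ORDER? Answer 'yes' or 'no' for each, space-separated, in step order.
Answer: yes yes no yes no yes yes

Derivation:
Step 0: SEND seq=0 -> in-order
Step 1: SEND seq=1000 -> in-order
Step 3: SEND seq=242 -> out-of-order
Step 4: SEND seq=187 -> in-order
Step 5: SEND seq=187 -> out-of-order
Step 6: SEND seq=346 -> in-order
Step 7: SEND seq=391 -> in-order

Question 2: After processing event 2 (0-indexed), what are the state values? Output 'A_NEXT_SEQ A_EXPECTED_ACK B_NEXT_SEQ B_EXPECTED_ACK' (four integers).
After event 0: A_seq=1000 A_ack=187 B_seq=187 B_ack=1000
After event 1: A_seq=1194 A_ack=187 B_seq=187 B_ack=1194
After event 2: A_seq=1194 A_ack=187 B_seq=242 B_ack=1194

1194 187 242 1194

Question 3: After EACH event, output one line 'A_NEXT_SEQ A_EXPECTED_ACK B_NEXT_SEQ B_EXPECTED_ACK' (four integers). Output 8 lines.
1000 187 187 1000
1194 187 187 1194
1194 187 242 1194
1194 187 346 1194
1194 346 346 1194
1194 346 346 1194
1194 391 391 1194
1194 559 559 1194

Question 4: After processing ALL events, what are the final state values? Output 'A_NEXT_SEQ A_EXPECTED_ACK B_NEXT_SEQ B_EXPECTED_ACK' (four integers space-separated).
After event 0: A_seq=1000 A_ack=187 B_seq=187 B_ack=1000
After event 1: A_seq=1194 A_ack=187 B_seq=187 B_ack=1194
After event 2: A_seq=1194 A_ack=187 B_seq=242 B_ack=1194
After event 3: A_seq=1194 A_ack=187 B_seq=346 B_ack=1194
After event 4: A_seq=1194 A_ack=346 B_seq=346 B_ack=1194
After event 5: A_seq=1194 A_ack=346 B_seq=346 B_ack=1194
After event 6: A_seq=1194 A_ack=391 B_seq=391 B_ack=1194
After event 7: A_seq=1194 A_ack=559 B_seq=559 B_ack=1194

Answer: 1194 559 559 1194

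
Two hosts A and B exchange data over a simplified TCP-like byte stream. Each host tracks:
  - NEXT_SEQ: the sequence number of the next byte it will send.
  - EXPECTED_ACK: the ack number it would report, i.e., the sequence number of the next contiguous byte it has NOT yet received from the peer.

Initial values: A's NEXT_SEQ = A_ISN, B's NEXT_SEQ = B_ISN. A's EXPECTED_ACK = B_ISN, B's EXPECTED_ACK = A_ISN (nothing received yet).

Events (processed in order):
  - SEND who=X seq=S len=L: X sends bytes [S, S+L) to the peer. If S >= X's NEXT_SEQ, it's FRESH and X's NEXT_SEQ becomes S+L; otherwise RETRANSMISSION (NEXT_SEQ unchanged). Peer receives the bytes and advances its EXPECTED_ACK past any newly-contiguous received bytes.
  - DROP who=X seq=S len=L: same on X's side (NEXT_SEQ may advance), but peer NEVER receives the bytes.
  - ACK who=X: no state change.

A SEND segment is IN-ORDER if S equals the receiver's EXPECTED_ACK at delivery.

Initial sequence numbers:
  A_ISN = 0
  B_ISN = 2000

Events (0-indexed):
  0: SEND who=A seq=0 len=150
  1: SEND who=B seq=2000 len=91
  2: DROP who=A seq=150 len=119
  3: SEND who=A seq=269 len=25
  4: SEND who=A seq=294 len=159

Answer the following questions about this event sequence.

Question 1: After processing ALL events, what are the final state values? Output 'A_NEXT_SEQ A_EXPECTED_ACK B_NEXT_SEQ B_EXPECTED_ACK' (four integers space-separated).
After event 0: A_seq=150 A_ack=2000 B_seq=2000 B_ack=150
After event 1: A_seq=150 A_ack=2091 B_seq=2091 B_ack=150
After event 2: A_seq=269 A_ack=2091 B_seq=2091 B_ack=150
After event 3: A_seq=294 A_ack=2091 B_seq=2091 B_ack=150
After event 4: A_seq=453 A_ack=2091 B_seq=2091 B_ack=150

Answer: 453 2091 2091 150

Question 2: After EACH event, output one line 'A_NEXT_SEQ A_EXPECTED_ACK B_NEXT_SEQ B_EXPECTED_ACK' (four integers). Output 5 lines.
150 2000 2000 150
150 2091 2091 150
269 2091 2091 150
294 2091 2091 150
453 2091 2091 150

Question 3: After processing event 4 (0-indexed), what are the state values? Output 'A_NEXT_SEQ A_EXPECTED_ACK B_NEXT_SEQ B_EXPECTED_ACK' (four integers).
After event 0: A_seq=150 A_ack=2000 B_seq=2000 B_ack=150
After event 1: A_seq=150 A_ack=2091 B_seq=2091 B_ack=150
After event 2: A_seq=269 A_ack=2091 B_seq=2091 B_ack=150
After event 3: A_seq=294 A_ack=2091 B_seq=2091 B_ack=150
After event 4: A_seq=453 A_ack=2091 B_seq=2091 B_ack=150

453 2091 2091 150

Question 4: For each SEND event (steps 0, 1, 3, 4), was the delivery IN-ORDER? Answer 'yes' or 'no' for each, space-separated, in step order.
Answer: yes yes no no

Derivation:
Step 0: SEND seq=0 -> in-order
Step 1: SEND seq=2000 -> in-order
Step 3: SEND seq=269 -> out-of-order
Step 4: SEND seq=294 -> out-of-order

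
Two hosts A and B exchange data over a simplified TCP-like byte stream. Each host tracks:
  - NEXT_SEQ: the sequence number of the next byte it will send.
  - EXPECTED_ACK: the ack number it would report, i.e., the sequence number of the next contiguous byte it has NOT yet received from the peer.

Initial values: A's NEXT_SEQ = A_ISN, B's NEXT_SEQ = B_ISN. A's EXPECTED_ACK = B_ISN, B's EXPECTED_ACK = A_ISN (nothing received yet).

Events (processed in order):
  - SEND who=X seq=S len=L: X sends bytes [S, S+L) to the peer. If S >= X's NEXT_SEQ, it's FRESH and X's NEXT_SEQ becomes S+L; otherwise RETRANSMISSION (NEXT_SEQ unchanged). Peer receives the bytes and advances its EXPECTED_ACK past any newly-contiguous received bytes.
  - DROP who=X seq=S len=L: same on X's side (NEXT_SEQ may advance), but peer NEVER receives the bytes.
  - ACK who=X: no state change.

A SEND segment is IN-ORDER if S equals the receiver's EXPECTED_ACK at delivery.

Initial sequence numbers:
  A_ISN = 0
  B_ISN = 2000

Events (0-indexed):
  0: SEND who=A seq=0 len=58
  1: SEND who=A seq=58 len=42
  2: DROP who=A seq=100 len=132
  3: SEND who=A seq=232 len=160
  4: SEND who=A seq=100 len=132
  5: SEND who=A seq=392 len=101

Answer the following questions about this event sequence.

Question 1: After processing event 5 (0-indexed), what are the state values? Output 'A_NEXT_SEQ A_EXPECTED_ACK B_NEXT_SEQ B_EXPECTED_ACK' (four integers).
After event 0: A_seq=58 A_ack=2000 B_seq=2000 B_ack=58
After event 1: A_seq=100 A_ack=2000 B_seq=2000 B_ack=100
After event 2: A_seq=232 A_ack=2000 B_seq=2000 B_ack=100
After event 3: A_seq=392 A_ack=2000 B_seq=2000 B_ack=100
After event 4: A_seq=392 A_ack=2000 B_seq=2000 B_ack=392
After event 5: A_seq=493 A_ack=2000 B_seq=2000 B_ack=493

493 2000 2000 493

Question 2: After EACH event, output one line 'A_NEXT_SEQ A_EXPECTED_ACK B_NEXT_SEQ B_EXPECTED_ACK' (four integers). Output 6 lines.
58 2000 2000 58
100 2000 2000 100
232 2000 2000 100
392 2000 2000 100
392 2000 2000 392
493 2000 2000 493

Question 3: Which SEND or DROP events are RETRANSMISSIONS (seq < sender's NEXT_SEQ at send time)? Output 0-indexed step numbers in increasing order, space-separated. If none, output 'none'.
Answer: 4

Derivation:
Step 0: SEND seq=0 -> fresh
Step 1: SEND seq=58 -> fresh
Step 2: DROP seq=100 -> fresh
Step 3: SEND seq=232 -> fresh
Step 4: SEND seq=100 -> retransmit
Step 5: SEND seq=392 -> fresh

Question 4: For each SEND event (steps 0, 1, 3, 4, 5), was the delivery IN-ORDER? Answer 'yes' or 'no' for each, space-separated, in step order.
Step 0: SEND seq=0 -> in-order
Step 1: SEND seq=58 -> in-order
Step 3: SEND seq=232 -> out-of-order
Step 4: SEND seq=100 -> in-order
Step 5: SEND seq=392 -> in-order

Answer: yes yes no yes yes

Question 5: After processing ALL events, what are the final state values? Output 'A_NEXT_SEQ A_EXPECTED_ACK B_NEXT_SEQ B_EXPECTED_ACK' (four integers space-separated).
After event 0: A_seq=58 A_ack=2000 B_seq=2000 B_ack=58
After event 1: A_seq=100 A_ack=2000 B_seq=2000 B_ack=100
After event 2: A_seq=232 A_ack=2000 B_seq=2000 B_ack=100
After event 3: A_seq=392 A_ack=2000 B_seq=2000 B_ack=100
After event 4: A_seq=392 A_ack=2000 B_seq=2000 B_ack=392
After event 5: A_seq=493 A_ack=2000 B_seq=2000 B_ack=493

Answer: 493 2000 2000 493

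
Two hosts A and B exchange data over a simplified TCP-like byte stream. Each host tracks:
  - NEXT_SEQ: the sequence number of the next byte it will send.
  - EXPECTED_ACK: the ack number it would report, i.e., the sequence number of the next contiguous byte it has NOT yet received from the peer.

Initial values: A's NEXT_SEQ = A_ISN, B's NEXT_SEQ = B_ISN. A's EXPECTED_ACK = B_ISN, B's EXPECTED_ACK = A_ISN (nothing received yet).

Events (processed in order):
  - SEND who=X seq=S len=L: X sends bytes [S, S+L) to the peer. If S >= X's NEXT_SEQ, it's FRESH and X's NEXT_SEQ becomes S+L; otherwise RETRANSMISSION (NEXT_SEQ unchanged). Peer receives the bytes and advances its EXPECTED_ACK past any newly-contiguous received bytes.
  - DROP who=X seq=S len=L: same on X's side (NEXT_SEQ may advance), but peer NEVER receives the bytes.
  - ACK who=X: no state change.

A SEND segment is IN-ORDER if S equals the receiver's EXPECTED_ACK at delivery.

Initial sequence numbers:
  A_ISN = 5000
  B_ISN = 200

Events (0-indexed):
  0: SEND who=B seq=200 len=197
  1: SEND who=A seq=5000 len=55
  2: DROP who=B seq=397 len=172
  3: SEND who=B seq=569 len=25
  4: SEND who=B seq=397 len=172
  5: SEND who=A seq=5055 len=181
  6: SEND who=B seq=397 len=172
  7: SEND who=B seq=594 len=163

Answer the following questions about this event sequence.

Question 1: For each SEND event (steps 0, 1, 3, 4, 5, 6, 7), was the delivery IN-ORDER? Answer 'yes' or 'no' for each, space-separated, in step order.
Step 0: SEND seq=200 -> in-order
Step 1: SEND seq=5000 -> in-order
Step 3: SEND seq=569 -> out-of-order
Step 4: SEND seq=397 -> in-order
Step 5: SEND seq=5055 -> in-order
Step 6: SEND seq=397 -> out-of-order
Step 7: SEND seq=594 -> in-order

Answer: yes yes no yes yes no yes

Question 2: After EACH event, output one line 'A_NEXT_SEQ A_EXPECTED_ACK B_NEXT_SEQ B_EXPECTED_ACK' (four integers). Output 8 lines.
5000 397 397 5000
5055 397 397 5055
5055 397 569 5055
5055 397 594 5055
5055 594 594 5055
5236 594 594 5236
5236 594 594 5236
5236 757 757 5236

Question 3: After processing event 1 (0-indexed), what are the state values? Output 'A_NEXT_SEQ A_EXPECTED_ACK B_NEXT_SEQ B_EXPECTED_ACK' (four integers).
After event 0: A_seq=5000 A_ack=397 B_seq=397 B_ack=5000
After event 1: A_seq=5055 A_ack=397 B_seq=397 B_ack=5055

5055 397 397 5055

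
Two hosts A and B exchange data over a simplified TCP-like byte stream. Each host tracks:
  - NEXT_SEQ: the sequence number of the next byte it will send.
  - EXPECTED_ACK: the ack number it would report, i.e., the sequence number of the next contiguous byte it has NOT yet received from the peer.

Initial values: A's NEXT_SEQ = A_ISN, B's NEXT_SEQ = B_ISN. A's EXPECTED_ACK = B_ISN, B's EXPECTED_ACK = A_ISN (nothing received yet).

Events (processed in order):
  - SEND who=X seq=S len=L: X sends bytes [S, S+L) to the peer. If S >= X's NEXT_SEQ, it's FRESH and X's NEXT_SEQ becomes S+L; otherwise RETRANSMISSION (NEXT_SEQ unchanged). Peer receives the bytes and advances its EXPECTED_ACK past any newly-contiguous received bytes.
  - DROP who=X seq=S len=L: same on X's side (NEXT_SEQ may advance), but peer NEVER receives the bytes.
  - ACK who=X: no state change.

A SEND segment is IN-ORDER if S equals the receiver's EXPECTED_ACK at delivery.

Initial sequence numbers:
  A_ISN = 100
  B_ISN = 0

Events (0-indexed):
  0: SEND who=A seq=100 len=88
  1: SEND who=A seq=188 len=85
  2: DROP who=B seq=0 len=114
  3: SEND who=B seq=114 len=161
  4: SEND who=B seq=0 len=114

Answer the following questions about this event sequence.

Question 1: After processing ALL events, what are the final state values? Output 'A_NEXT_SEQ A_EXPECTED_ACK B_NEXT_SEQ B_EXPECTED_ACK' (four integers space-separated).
After event 0: A_seq=188 A_ack=0 B_seq=0 B_ack=188
After event 1: A_seq=273 A_ack=0 B_seq=0 B_ack=273
After event 2: A_seq=273 A_ack=0 B_seq=114 B_ack=273
After event 3: A_seq=273 A_ack=0 B_seq=275 B_ack=273
After event 4: A_seq=273 A_ack=275 B_seq=275 B_ack=273

Answer: 273 275 275 273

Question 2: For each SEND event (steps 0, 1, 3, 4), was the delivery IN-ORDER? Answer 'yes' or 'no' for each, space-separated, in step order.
Answer: yes yes no yes

Derivation:
Step 0: SEND seq=100 -> in-order
Step 1: SEND seq=188 -> in-order
Step 3: SEND seq=114 -> out-of-order
Step 4: SEND seq=0 -> in-order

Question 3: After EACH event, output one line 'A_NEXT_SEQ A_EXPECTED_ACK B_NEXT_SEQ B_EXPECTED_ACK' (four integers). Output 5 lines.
188 0 0 188
273 0 0 273
273 0 114 273
273 0 275 273
273 275 275 273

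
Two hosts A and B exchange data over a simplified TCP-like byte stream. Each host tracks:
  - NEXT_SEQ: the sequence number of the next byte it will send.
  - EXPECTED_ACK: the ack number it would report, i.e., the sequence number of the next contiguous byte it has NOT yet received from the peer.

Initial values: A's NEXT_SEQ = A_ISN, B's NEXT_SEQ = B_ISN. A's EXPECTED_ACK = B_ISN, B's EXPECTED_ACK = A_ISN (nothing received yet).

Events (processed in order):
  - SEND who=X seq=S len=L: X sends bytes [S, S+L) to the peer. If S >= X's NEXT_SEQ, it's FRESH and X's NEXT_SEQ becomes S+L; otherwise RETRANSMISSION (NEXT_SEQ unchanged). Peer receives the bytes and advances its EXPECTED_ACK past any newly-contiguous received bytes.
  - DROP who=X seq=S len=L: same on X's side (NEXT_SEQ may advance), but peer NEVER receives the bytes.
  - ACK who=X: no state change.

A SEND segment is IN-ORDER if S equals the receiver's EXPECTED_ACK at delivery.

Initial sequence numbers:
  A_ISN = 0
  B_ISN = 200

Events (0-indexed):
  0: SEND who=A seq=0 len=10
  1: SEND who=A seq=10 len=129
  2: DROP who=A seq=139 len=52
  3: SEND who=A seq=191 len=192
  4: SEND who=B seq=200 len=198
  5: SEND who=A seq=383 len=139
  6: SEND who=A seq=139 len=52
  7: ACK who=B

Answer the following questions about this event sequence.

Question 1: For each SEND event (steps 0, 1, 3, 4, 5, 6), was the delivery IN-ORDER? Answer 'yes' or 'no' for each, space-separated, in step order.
Step 0: SEND seq=0 -> in-order
Step 1: SEND seq=10 -> in-order
Step 3: SEND seq=191 -> out-of-order
Step 4: SEND seq=200 -> in-order
Step 5: SEND seq=383 -> out-of-order
Step 6: SEND seq=139 -> in-order

Answer: yes yes no yes no yes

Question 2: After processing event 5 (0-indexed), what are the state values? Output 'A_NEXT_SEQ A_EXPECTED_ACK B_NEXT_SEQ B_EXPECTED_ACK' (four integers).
After event 0: A_seq=10 A_ack=200 B_seq=200 B_ack=10
After event 1: A_seq=139 A_ack=200 B_seq=200 B_ack=139
After event 2: A_seq=191 A_ack=200 B_seq=200 B_ack=139
After event 3: A_seq=383 A_ack=200 B_seq=200 B_ack=139
After event 4: A_seq=383 A_ack=398 B_seq=398 B_ack=139
After event 5: A_seq=522 A_ack=398 B_seq=398 B_ack=139

522 398 398 139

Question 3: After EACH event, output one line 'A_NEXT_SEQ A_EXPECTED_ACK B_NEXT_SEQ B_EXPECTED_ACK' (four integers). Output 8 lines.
10 200 200 10
139 200 200 139
191 200 200 139
383 200 200 139
383 398 398 139
522 398 398 139
522 398 398 522
522 398 398 522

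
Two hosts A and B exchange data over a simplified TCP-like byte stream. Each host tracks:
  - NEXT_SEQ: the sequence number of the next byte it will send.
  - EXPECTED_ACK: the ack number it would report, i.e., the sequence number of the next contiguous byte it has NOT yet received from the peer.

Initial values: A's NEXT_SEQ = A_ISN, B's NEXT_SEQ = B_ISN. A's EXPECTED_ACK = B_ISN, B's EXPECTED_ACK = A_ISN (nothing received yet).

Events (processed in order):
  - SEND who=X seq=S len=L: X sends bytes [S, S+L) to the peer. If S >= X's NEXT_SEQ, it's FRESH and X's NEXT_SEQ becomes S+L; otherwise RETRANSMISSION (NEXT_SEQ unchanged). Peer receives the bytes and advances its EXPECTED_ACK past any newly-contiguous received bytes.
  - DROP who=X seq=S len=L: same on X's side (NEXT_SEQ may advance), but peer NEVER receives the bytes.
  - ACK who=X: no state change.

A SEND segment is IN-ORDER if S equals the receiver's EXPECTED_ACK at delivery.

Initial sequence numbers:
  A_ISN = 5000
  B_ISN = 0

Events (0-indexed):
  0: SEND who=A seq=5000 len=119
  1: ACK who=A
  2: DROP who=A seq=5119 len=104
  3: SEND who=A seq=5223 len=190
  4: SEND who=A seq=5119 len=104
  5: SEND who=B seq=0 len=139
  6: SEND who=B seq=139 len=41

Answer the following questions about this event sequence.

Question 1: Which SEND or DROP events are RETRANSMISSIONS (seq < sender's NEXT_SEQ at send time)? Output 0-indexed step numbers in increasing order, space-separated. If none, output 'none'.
Answer: 4

Derivation:
Step 0: SEND seq=5000 -> fresh
Step 2: DROP seq=5119 -> fresh
Step 3: SEND seq=5223 -> fresh
Step 4: SEND seq=5119 -> retransmit
Step 5: SEND seq=0 -> fresh
Step 6: SEND seq=139 -> fresh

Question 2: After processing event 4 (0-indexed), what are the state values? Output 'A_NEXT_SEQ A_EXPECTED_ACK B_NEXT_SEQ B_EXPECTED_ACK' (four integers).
After event 0: A_seq=5119 A_ack=0 B_seq=0 B_ack=5119
After event 1: A_seq=5119 A_ack=0 B_seq=0 B_ack=5119
After event 2: A_seq=5223 A_ack=0 B_seq=0 B_ack=5119
After event 3: A_seq=5413 A_ack=0 B_seq=0 B_ack=5119
After event 4: A_seq=5413 A_ack=0 B_seq=0 B_ack=5413

5413 0 0 5413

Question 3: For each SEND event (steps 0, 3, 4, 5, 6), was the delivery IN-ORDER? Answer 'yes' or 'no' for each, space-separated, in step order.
Step 0: SEND seq=5000 -> in-order
Step 3: SEND seq=5223 -> out-of-order
Step 4: SEND seq=5119 -> in-order
Step 5: SEND seq=0 -> in-order
Step 6: SEND seq=139 -> in-order

Answer: yes no yes yes yes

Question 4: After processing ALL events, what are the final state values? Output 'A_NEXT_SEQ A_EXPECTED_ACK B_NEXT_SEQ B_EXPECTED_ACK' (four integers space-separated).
Answer: 5413 180 180 5413

Derivation:
After event 0: A_seq=5119 A_ack=0 B_seq=0 B_ack=5119
After event 1: A_seq=5119 A_ack=0 B_seq=0 B_ack=5119
After event 2: A_seq=5223 A_ack=0 B_seq=0 B_ack=5119
After event 3: A_seq=5413 A_ack=0 B_seq=0 B_ack=5119
After event 4: A_seq=5413 A_ack=0 B_seq=0 B_ack=5413
After event 5: A_seq=5413 A_ack=139 B_seq=139 B_ack=5413
After event 6: A_seq=5413 A_ack=180 B_seq=180 B_ack=5413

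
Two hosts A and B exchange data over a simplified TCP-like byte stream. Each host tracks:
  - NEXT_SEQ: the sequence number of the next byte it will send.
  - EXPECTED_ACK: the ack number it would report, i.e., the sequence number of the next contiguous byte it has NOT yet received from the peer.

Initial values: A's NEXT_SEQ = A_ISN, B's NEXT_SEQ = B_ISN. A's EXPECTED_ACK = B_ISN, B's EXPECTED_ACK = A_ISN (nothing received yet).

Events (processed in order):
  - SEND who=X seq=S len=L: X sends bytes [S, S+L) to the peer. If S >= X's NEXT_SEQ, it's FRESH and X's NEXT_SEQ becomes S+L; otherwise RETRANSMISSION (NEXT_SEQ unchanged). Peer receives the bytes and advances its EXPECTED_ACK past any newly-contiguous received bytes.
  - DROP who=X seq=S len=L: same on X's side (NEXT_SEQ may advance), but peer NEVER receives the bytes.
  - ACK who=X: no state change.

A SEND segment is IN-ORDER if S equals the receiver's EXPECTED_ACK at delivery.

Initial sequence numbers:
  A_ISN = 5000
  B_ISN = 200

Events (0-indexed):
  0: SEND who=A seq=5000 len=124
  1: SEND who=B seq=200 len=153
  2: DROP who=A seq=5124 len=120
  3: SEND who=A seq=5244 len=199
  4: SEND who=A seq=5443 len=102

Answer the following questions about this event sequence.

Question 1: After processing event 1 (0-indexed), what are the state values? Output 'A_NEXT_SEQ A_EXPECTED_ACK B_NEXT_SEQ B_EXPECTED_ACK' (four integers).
After event 0: A_seq=5124 A_ack=200 B_seq=200 B_ack=5124
After event 1: A_seq=5124 A_ack=353 B_seq=353 B_ack=5124

5124 353 353 5124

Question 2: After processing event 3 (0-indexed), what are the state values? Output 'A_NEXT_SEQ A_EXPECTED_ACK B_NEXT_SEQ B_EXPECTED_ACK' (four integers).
After event 0: A_seq=5124 A_ack=200 B_seq=200 B_ack=5124
After event 1: A_seq=5124 A_ack=353 B_seq=353 B_ack=5124
After event 2: A_seq=5244 A_ack=353 B_seq=353 B_ack=5124
After event 3: A_seq=5443 A_ack=353 B_seq=353 B_ack=5124

5443 353 353 5124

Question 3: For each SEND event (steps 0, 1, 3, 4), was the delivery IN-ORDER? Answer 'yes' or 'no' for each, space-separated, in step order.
Step 0: SEND seq=5000 -> in-order
Step 1: SEND seq=200 -> in-order
Step 3: SEND seq=5244 -> out-of-order
Step 4: SEND seq=5443 -> out-of-order

Answer: yes yes no no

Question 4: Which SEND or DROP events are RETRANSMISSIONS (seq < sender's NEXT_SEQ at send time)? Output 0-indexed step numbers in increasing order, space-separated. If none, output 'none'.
Step 0: SEND seq=5000 -> fresh
Step 1: SEND seq=200 -> fresh
Step 2: DROP seq=5124 -> fresh
Step 3: SEND seq=5244 -> fresh
Step 4: SEND seq=5443 -> fresh

Answer: none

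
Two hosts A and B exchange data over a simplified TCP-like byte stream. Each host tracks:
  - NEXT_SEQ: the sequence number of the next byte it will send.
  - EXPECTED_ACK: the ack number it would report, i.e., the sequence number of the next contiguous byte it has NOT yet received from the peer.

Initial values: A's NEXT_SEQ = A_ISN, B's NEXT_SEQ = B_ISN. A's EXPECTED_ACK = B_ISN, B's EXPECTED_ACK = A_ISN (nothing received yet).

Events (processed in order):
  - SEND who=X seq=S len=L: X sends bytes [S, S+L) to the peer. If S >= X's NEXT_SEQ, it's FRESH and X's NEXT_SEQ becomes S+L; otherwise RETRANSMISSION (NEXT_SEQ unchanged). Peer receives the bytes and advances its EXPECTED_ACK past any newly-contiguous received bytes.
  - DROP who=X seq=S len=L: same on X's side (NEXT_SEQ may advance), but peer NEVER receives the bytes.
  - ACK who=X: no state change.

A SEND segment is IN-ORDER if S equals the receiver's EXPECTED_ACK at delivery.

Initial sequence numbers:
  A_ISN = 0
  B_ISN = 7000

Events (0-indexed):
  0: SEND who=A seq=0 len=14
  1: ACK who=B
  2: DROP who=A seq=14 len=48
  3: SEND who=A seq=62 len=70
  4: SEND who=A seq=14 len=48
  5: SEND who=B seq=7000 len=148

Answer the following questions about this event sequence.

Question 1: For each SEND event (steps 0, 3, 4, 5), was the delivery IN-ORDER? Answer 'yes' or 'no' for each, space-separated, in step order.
Answer: yes no yes yes

Derivation:
Step 0: SEND seq=0 -> in-order
Step 3: SEND seq=62 -> out-of-order
Step 4: SEND seq=14 -> in-order
Step 5: SEND seq=7000 -> in-order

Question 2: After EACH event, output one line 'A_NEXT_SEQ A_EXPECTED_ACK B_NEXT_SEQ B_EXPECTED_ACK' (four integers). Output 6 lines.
14 7000 7000 14
14 7000 7000 14
62 7000 7000 14
132 7000 7000 14
132 7000 7000 132
132 7148 7148 132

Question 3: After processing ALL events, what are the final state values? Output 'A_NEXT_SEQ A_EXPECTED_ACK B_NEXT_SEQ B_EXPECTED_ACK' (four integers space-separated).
Answer: 132 7148 7148 132

Derivation:
After event 0: A_seq=14 A_ack=7000 B_seq=7000 B_ack=14
After event 1: A_seq=14 A_ack=7000 B_seq=7000 B_ack=14
After event 2: A_seq=62 A_ack=7000 B_seq=7000 B_ack=14
After event 3: A_seq=132 A_ack=7000 B_seq=7000 B_ack=14
After event 4: A_seq=132 A_ack=7000 B_seq=7000 B_ack=132
After event 5: A_seq=132 A_ack=7148 B_seq=7148 B_ack=132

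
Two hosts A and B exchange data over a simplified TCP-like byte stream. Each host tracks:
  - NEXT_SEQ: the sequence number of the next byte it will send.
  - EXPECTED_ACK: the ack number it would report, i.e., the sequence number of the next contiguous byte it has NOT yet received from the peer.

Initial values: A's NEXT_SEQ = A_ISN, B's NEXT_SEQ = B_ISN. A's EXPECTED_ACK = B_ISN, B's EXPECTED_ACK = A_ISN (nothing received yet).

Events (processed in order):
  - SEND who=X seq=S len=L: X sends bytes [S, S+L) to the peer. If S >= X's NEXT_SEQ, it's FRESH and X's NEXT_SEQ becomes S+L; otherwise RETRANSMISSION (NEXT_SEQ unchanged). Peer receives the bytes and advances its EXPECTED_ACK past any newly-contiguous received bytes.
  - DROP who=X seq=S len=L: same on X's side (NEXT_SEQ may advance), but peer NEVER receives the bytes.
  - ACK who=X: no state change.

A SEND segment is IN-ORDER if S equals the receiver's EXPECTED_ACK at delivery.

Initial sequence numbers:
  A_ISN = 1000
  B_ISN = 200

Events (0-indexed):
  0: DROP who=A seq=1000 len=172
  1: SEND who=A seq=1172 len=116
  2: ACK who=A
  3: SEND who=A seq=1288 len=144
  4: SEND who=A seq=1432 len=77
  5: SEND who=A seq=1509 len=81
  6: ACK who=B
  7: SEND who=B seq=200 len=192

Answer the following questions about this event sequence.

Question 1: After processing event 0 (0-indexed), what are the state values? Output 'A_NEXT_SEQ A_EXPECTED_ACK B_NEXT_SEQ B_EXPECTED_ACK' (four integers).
After event 0: A_seq=1172 A_ack=200 B_seq=200 B_ack=1000

1172 200 200 1000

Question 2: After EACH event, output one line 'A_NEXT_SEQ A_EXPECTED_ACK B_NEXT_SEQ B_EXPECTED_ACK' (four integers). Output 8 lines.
1172 200 200 1000
1288 200 200 1000
1288 200 200 1000
1432 200 200 1000
1509 200 200 1000
1590 200 200 1000
1590 200 200 1000
1590 392 392 1000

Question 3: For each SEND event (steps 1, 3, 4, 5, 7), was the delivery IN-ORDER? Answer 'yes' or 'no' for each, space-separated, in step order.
Answer: no no no no yes

Derivation:
Step 1: SEND seq=1172 -> out-of-order
Step 3: SEND seq=1288 -> out-of-order
Step 4: SEND seq=1432 -> out-of-order
Step 5: SEND seq=1509 -> out-of-order
Step 7: SEND seq=200 -> in-order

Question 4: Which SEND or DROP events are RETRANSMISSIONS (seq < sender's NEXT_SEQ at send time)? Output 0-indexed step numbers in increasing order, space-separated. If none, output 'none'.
Step 0: DROP seq=1000 -> fresh
Step 1: SEND seq=1172 -> fresh
Step 3: SEND seq=1288 -> fresh
Step 4: SEND seq=1432 -> fresh
Step 5: SEND seq=1509 -> fresh
Step 7: SEND seq=200 -> fresh

Answer: none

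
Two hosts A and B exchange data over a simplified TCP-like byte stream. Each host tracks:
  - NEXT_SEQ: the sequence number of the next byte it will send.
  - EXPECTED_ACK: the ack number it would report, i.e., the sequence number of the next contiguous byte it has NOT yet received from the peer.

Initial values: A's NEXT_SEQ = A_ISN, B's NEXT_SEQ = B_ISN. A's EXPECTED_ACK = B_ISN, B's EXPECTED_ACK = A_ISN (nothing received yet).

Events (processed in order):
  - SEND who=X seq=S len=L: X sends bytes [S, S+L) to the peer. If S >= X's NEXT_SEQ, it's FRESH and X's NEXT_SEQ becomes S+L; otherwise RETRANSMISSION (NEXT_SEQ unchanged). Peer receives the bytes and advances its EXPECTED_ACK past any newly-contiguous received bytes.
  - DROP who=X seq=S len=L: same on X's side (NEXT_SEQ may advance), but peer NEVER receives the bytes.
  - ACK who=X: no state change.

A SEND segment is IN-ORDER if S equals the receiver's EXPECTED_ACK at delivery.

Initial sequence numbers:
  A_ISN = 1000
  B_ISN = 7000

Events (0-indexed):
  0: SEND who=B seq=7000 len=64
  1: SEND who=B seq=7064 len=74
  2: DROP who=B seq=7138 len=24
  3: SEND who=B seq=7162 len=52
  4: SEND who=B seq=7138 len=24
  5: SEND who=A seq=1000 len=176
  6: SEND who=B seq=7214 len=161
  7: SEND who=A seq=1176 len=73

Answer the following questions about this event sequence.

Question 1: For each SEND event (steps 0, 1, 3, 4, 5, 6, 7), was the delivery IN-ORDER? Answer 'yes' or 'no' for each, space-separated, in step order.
Step 0: SEND seq=7000 -> in-order
Step 1: SEND seq=7064 -> in-order
Step 3: SEND seq=7162 -> out-of-order
Step 4: SEND seq=7138 -> in-order
Step 5: SEND seq=1000 -> in-order
Step 6: SEND seq=7214 -> in-order
Step 7: SEND seq=1176 -> in-order

Answer: yes yes no yes yes yes yes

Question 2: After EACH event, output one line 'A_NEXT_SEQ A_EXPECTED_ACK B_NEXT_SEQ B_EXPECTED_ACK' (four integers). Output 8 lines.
1000 7064 7064 1000
1000 7138 7138 1000
1000 7138 7162 1000
1000 7138 7214 1000
1000 7214 7214 1000
1176 7214 7214 1176
1176 7375 7375 1176
1249 7375 7375 1249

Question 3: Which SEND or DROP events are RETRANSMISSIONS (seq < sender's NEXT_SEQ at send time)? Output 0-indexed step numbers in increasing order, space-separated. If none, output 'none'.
Answer: 4

Derivation:
Step 0: SEND seq=7000 -> fresh
Step 1: SEND seq=7064 -> fresh
Step 2: DROP seq=7138 -> fresh
Step 3: SEND seq=7162 -> fresh
Step 4: SEND seq=7138 -> retransmit
Step 5: SEND seq=1000 -> fresh
Step 6: SEND seq=7214 -> fresh
Step 7: SEND seq=1176 -> fresh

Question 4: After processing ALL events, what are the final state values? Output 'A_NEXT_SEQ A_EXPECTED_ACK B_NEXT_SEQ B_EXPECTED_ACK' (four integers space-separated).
Answer: 1249 7375 7375 1249

Derivation:
After event 0: A_seq=1000 A_ack=7064 B_seq=7064 B_ack=1000
After event 1: A_seq=1000 A_ack=7138 B_seq=7138 B_ack=1000
After event 2: A_seq=1000 A_ack=7138 B_seq=7162 B_ack=1000
After event 3: A_seq=1000 A_ack=7138 B_seq=7214 B_ack=1000
After event 4: A_seq=1000 A_ack=7214 B_seq=7214 B_ack=1000
After event 5: A_seq=1176 A_ack=7214 B_seq=7214 B_ack=1176
After event 6: A_seq=1176 A_ack=7375 B_seq=7375 B_ack=1176
After event 7: A_seq=1249 A_ack=7375 B_seq=7375 B_ack=1249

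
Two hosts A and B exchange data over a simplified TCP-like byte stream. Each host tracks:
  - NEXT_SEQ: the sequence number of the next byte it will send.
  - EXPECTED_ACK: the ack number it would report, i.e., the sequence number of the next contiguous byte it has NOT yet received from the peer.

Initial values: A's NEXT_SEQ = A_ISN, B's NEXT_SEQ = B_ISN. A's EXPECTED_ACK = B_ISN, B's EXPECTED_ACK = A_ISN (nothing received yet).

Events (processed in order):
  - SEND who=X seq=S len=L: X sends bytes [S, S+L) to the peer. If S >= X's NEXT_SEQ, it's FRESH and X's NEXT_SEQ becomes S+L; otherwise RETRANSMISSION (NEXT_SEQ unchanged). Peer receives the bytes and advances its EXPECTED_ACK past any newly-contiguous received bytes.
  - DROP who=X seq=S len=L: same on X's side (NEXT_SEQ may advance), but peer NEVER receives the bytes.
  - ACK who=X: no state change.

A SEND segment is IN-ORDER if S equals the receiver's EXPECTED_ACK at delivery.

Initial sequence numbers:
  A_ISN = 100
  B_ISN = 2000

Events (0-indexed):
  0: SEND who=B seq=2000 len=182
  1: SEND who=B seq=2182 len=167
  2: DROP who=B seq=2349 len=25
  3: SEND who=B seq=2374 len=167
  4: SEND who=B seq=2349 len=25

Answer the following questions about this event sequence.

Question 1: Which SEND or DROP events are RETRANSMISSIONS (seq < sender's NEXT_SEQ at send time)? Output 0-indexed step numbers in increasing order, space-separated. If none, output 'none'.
Answer: 4

Derivation:
Step 0: SEND seq=2000 -> fresh
Step 1: SEND seq=2182 -> fresh
Step 2: DROP seq=2349 -> fresh
Step 3: SEND seq=2374 -> fresh
Step 4: SEND seq=2349 -> retransmit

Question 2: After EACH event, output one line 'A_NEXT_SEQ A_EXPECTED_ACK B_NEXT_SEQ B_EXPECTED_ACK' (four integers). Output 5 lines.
100 2182 2182 100
100 2349 2349 100
100 2349 2374 100
100 2349 2541 100
100 2541 2541 100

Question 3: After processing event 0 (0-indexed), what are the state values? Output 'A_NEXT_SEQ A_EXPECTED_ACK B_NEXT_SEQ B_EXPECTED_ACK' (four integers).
After event 0: A_seq=100 A_ack=2182 B_seq=2182 B_ack=100

100 2182 2182 100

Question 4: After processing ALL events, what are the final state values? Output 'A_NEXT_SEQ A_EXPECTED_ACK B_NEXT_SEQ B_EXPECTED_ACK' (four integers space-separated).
After event 0: A_seq=100 A_ack=2182 B_seq=2182 B_ack=100
After event 1: A_seq=100 A_ack=2349 B_seq=2349 B_ack=100
After event 2: A_seq=100 A_ack=2349 B_seq=2374 B_ack=100
After event 3: A_seq=100 A_ack=2349 B_seq=2541 B_ack=100
After event 4: A_seq=100 A_ack=2541 B_seq=2541 B_ack=100

Answer: 100 2541 2541 100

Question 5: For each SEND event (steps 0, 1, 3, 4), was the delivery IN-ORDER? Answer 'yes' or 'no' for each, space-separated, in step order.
Step 0: SEND seq=2000 -> in-order
Step 1: SEND seq=2182 -> in-order
Step 3: SEND seq=2374 -> out-of-order
Step 4: SEND seq=2349 -> in-order

Answer: yes yes no yes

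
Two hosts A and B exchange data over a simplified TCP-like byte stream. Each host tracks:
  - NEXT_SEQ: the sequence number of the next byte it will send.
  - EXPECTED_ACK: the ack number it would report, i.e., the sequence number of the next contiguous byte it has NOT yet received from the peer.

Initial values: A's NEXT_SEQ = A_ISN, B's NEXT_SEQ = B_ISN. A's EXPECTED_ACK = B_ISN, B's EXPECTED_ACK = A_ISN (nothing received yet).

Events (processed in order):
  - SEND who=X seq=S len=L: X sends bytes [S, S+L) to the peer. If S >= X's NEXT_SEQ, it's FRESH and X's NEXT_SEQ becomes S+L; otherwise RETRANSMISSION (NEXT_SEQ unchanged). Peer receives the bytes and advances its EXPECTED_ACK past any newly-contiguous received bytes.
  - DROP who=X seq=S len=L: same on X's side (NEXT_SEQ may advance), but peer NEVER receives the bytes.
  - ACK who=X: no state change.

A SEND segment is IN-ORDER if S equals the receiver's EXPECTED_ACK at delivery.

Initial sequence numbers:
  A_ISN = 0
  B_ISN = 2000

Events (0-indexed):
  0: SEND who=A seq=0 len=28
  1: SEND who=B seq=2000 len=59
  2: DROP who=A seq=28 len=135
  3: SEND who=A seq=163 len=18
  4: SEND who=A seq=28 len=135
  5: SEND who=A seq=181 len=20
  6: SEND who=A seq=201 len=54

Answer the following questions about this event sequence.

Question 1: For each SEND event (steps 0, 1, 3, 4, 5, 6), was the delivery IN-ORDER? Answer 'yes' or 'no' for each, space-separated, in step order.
Step 0: SEND seq=0 -> in-order
Step 1: SEND seq=2000 -> in-order
Step 3: SEND seq=163 -> out-of-order
Step 4: SEND seq=28 -> in-order
Step 5: SEND seq=181 -> in-order
Step 6: SEND seq=201 -> in-order

Answer: yes yes no yes yes yes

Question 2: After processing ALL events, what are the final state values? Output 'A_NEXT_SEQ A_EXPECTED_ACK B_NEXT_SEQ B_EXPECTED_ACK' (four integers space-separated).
After event 0: A_seq=28 A_ack=2000 B_seq=2000 B_ack=28
After event 1: A_seq=28 A_ack=2059 B_seq=2059 B_ack=28
After event 2: A_seq=163 A_ack=2059 B_seq=2059 B_ack=28
After event 3: A_seq=181 A_ack=2059 B_seq=2059 B_ack=28
After event 4: A_seq=181 A_ack=2059 B_seq=2059 B_ack=181
After event 5: A_seq=201 A_ack=2059 B_seq=2059 B_ack=201
After event 6: A_seq=255 A_ack=2059 B_seq=2059 B_ack=255

Answer: 255 2059 2059 255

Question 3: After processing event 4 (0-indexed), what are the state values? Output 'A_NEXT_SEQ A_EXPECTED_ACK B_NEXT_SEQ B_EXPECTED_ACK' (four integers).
After event 0: A_seq=28 A_ack=2000 B_seq=2000 B_ack=28
After event 1: A_seq=28 A_ack=2059 B_seq=2059 B_ack=28
After event 2: A_seq=163 A_ack=2059 B_seq=2059 B_ack=28
After event 3: A_seq=181 A_ack=2059 B_seq=2059 B_ack=28
After event 4: A_seq=181 A_ack=2059 B_seq=2059 B_ack=181

181 2059 2059 181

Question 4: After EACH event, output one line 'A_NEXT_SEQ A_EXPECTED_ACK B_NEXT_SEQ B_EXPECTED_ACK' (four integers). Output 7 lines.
28 2000 2000 28
28 2059 2059 28
163 2059 2059 28
181 2059 2059 28
181 2059 2059 181
201 2059 2059 201
255 2059 2059 255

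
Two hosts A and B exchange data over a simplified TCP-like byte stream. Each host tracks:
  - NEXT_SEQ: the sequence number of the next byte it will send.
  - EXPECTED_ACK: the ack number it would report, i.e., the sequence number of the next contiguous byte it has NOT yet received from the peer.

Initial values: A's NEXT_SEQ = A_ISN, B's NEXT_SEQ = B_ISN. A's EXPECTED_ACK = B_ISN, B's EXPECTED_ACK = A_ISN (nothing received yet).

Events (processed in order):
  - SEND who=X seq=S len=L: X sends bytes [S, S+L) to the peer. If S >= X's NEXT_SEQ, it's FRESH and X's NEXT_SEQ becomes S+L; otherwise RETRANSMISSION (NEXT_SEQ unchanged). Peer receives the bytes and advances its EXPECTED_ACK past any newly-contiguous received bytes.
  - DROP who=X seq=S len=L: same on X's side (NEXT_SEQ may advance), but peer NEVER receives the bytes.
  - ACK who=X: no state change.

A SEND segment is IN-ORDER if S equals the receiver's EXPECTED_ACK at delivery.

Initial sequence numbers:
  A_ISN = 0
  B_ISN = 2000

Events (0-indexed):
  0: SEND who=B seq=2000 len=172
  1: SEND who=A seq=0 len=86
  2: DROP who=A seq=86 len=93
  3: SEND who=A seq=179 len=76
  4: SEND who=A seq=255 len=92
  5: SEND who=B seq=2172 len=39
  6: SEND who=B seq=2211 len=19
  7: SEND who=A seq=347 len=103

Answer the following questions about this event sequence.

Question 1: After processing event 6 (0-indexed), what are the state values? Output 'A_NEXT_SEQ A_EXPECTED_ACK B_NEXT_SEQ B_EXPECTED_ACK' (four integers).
After event 0: A_seq=0 A_ack=2172 B_seq=2172 B_ack=0
After event 1: A_seq=86 A_ack=2172 B_seq=2172 B_ack=86
After event 2: A_seq=179 A_ack=2172 B_seq=2172 B_ack=86
After event 3: A_seq=255 A_ack=2172 B_seq=2172 B_ack=86
After event 4: A_seq=347 A_ack=2172 B_seq=2172 B_ack=86
After event 5: A_seq=347 A_ack=2211 B_seq=2211 B_ack=86
After event 6: A_seq=347 A_ack=2230 B_seq=2230 B_ack=86

347 2230 2230 86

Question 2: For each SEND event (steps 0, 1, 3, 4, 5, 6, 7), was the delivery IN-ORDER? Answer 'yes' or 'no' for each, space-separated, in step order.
Step 0: SEND seq=2000 -> in-order
Step 1: SEND seq=0 -> in-order
Step 3: SEND seq=179 -> out-of-order
Step 4: SEND seq=255 -> out-of-order
Step 5: SEND seq=2172 -> in-order
Step 6: SEND seq=2211 -> in-order
Step 7: SEND seq=347 -> out-of-order

Answer: yes yes no no yes yes no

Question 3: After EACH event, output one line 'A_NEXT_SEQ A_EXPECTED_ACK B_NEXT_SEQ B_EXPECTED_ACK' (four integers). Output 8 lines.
0 2172 2172 0
86 2172 2172 86
179 2172 2172 86
255 2172 2172 86
347 2172 2172 86
347 2211 2211 86
347 2230 2230 86
450 2230 2230 86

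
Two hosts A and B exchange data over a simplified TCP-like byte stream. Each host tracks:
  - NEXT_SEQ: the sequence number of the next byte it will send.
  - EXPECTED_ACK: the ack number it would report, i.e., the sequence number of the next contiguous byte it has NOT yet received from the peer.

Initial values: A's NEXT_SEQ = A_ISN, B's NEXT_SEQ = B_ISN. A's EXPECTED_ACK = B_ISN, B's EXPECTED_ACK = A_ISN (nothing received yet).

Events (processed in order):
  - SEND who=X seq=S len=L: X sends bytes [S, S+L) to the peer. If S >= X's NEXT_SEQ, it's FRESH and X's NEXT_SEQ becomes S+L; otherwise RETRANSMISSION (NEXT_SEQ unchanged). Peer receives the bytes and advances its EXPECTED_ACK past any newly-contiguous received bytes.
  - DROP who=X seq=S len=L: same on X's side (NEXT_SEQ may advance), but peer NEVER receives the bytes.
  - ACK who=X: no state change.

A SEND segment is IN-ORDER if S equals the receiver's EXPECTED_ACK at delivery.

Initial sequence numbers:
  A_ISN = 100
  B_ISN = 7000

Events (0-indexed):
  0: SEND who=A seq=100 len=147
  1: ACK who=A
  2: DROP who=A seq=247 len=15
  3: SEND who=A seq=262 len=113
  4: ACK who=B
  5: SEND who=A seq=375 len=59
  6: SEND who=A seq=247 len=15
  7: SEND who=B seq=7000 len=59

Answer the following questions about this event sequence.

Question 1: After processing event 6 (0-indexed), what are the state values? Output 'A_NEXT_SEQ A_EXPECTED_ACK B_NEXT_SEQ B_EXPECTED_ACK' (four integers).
After event 0: A_seq=247 A_ack=7000 B_seq=7000 B_ack=247
After event 1: A_seq=247 A_ack=7000 B_seq=7000 B_ack=247
After event 2: A_seq=262 A_ack=7000 B_seq=7000 B_ack=247
After event 3: A_seq=375 A_ack=7000 B_seq=7000 B_ack=247
After event 4: A_seq=375 A_ack=7000 B_seq=7000 B_ack=247
After event 5: A_seq=434 A_ack=7000 B_seq=7000 B_ack=247
After event 6: A_seq=434 A_ack=7000 B_seq=7000 B_ack=434

434 7000 7000 434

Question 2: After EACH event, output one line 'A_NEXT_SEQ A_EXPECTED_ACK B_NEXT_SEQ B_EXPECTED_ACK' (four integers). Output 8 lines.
247 7000 7000 247
247 7000 7000 247
262 7000 7000 247
375 7000 7000 247
375 7000 7000 247
434 7000 7000 247
434 7000 7000 434
434 7059 7059 434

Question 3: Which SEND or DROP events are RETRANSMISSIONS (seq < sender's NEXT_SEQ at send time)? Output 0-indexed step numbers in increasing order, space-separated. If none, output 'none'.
Answer: 6

Derivation:
Step 0: SEND seq=100 -> fresh
Step 2: DROP seq=247 -> fresh
Step 3: SEND seq=262 -> fresh
Step 5: SEND seq=375 -> fresh
Step 6: SEND seq=247 -> retransmit
Step 7: SEND seq=7000 -> fresh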